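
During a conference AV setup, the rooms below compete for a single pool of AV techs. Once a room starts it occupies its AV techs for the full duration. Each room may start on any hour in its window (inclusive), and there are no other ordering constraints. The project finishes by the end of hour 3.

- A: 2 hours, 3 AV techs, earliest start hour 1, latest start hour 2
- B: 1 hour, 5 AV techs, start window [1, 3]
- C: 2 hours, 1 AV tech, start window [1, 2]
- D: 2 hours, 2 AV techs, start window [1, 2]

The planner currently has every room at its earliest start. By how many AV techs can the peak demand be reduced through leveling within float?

5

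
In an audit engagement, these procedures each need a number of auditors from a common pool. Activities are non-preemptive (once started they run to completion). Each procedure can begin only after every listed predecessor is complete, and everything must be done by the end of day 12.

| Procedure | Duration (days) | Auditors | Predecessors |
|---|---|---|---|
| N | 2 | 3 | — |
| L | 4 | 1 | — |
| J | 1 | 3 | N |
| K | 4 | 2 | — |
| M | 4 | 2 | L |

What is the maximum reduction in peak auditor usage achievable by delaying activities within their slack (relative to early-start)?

Early-start peak: d1:6  d2:6  d3:6  d4:3  d5:2  d6:2  d7:2  d8:2  d9:0  d10:0  d11:0  d12:0 ⇒ 6.
Leveled (N@1, L@3, J@7, K@3, M@8): d1:3  d2:3  d3:3  d4:3  d5:3  d6:3  d7:3  d8:2  d9:2  d10:2  d11:2  d12:0 ⇒ 3.
Reduction 6 − 3 = 3.

3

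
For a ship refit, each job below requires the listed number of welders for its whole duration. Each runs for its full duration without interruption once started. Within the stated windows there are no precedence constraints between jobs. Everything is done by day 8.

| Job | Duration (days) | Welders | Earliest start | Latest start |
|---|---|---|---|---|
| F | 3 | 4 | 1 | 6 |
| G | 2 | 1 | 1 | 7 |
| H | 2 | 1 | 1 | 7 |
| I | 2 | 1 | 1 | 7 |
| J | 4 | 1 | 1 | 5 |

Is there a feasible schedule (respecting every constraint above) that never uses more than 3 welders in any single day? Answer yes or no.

no

The minimum achievable peak is 4; 3 < 4, so no feasible schedule stays within the cap.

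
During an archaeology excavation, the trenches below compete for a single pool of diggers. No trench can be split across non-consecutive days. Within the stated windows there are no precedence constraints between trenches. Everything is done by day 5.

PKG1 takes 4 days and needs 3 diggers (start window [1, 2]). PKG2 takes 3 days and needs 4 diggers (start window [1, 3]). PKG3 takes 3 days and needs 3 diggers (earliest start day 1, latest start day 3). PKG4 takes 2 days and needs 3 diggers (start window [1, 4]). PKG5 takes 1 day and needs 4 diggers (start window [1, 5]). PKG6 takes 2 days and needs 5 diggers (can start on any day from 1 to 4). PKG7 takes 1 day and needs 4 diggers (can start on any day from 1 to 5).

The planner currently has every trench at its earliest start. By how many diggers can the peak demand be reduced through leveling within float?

13

Early-start peak: d1:26  d2:18  d3:10  d4:3  d5:0 ⇒ 26.
Leveled (PKG1@1, PKG2@1, PKG3@1, PKG4@1, PKG5@4, PKG6@4, PKG7@5): d1:13  d2:13  d3:10  d4:12  d5:9 ⇒ 13.
Reduction 26 − 13 = 13.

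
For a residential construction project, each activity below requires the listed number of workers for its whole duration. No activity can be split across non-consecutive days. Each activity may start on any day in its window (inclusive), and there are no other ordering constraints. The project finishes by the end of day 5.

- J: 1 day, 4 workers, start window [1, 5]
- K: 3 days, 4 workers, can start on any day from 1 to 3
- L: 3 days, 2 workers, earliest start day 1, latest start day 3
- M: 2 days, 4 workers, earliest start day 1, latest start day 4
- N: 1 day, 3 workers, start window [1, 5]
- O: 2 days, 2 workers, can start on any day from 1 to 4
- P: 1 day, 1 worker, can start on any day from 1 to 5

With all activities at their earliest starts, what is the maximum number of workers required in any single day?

Early-start schedule: J@1, K@1, L@1, M@1, N@1, O@1, P@1.
Load per day: day 1: 20, day 2: 12, day 3: 6, day 4: 0, day 5: 0.
Peak is 20.

20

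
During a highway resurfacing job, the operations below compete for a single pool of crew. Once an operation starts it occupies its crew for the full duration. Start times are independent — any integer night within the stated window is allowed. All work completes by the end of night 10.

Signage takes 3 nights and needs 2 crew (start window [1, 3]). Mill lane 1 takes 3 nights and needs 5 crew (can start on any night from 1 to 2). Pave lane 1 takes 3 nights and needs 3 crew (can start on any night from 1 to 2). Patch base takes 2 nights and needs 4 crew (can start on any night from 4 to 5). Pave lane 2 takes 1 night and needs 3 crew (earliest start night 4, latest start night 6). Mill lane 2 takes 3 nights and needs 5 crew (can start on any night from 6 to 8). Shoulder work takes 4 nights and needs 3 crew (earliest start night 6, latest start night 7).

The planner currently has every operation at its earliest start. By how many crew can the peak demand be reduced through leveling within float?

Early-start peak: n1:10  n2:10  n3:10  n4:7  n5:4  n6:8  n7:8  n8:8  n9:3  n10:0 ⇒ 10.
Leveled (Signage@1, Mill lane 1@1, Pave lane 1@1, Patch base@4, Pave lane 2@4, Mill lane 2@6, Shoulder work@6): n1:10  n2:10  n3:10  n4:7  n5:4  n6:8  n7:8  n8:8  n9:3  n10:0 ⇒ 10.
Reduction 10 − 10 = 0.

0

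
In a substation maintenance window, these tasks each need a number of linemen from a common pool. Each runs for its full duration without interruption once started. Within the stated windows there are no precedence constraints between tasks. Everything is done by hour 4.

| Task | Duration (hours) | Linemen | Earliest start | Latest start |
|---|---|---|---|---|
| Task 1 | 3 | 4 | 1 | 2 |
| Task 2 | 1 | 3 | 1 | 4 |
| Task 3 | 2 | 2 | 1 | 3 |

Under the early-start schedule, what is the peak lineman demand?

9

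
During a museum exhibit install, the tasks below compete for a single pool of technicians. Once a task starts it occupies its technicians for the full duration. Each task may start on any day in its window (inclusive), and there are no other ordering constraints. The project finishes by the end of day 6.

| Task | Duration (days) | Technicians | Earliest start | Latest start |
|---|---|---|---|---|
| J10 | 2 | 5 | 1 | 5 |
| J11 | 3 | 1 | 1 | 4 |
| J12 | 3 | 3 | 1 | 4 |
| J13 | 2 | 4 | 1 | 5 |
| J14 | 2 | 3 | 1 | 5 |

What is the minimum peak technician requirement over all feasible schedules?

Early-start (J10@1, J11@1, J12@1, J13@1, J14@1) gives peak 16: d1:16  d2:16  d3:4  d4:0  d5:0  d6:0.
Shift J12→3, J13→5, J14→3.
Schedule J10@1, J11@1, J12@3, J13@5, J14@3: d1:6  d2:6  d3:7  d4:6  d5:7  d6:4 — peak 7.

7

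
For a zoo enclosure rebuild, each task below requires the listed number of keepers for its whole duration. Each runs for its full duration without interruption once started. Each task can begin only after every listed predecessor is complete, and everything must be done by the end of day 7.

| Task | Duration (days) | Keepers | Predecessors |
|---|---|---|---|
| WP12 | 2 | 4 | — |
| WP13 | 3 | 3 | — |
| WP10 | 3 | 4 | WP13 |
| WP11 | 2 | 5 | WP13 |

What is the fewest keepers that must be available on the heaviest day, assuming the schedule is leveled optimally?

Schedule WP12@1, WP13@1, WP10@4, WP11@4: d1:7  d2:7  d3:3  d4:9  d5:9  d6:4  d7:0 — peak 9.

9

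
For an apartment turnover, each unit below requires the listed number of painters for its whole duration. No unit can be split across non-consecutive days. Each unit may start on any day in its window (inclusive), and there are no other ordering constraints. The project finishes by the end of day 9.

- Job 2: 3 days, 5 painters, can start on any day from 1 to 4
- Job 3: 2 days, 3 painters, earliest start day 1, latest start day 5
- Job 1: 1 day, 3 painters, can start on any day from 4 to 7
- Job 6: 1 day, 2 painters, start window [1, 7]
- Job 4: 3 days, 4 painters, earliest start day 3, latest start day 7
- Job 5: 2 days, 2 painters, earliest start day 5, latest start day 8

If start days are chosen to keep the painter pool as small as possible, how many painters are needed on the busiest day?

Early-start (Job 2@1, Job 3@1, Job 1@4, Job 6@1, Job 4@3, Job 5@5) gives peak 10: d1:10  d2:8  d3:9  d4:7  d5:6  d6:2  d7:0  d8:0  d9:0.
Shift Job 3→4, Job 1→6, Job 6→4, Job 4→7.
Schedule Job 2@1, Job 3@4, Job 1@6, Job 6@4, Job 4@7, Job 5@5: d1:5  d2:5  d3:5  d4:5  d5:5  d6:5  d7:4  d8:4  d9:4 — peak 5.
Total painter-days = 42 over 9 days ⇒ peak ≥ ⌈42/9⌉ = 5, so 5 is optimal.

5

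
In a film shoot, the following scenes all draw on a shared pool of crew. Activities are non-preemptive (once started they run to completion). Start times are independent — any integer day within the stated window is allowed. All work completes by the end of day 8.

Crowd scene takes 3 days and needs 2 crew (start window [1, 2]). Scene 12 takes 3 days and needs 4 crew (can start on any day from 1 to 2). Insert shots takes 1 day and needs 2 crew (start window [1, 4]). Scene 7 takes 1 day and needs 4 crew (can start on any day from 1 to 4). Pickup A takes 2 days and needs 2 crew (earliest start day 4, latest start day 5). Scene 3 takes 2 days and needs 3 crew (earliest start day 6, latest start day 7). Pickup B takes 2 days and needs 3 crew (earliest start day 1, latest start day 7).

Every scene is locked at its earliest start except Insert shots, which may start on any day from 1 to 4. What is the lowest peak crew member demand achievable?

13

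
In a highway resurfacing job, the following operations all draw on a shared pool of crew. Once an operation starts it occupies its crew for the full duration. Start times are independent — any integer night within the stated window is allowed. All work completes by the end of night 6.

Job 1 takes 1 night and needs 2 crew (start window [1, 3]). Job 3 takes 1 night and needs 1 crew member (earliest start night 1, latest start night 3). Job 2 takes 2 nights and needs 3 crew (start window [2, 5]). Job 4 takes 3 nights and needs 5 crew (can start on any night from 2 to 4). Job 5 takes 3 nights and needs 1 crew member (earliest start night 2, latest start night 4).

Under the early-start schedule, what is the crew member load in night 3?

9

At early start, night 3 has: Job 2, Job 4, Job 5.
Demand: 3 + 5 + 1 = 9.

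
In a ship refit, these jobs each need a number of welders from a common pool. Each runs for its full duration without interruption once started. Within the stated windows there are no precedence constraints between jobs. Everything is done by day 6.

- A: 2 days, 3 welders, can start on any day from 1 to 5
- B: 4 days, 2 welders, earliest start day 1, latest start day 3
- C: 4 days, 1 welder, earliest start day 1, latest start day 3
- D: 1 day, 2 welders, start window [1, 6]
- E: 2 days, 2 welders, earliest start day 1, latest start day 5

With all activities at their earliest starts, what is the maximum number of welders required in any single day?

10

Early-start schedule: A@1, B@1, C@1, D@1, E@1.
Load per day: day 1: 10, day 2: 8, day 3: 3, day 4: 3, day 5: 0, day 6: 0.
Peak is 10.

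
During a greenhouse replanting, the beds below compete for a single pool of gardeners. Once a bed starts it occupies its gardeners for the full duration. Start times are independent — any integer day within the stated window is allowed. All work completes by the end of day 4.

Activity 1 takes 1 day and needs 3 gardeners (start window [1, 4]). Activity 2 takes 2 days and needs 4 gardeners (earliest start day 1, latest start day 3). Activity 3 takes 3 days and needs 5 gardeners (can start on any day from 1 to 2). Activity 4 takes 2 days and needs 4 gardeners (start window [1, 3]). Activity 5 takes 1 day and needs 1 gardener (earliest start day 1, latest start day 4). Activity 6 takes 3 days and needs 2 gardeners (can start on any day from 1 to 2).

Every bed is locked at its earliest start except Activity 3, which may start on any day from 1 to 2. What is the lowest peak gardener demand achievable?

15

Activity 3@1: d1:19  d2:15  d3:7  d4:0 → peak 19
Activity 3@2: d1:14  d2:15  d3:7  d4:5 → peak 15
Best is Activity 3@2, peak 15.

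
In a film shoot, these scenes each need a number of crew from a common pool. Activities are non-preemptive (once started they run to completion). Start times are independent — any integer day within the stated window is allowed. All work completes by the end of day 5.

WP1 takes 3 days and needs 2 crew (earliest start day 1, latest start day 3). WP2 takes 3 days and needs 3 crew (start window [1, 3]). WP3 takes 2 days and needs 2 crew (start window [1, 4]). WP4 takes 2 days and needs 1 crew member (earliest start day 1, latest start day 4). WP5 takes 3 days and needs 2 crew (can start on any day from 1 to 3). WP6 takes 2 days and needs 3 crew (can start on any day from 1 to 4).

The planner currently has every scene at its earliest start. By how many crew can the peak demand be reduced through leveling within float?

6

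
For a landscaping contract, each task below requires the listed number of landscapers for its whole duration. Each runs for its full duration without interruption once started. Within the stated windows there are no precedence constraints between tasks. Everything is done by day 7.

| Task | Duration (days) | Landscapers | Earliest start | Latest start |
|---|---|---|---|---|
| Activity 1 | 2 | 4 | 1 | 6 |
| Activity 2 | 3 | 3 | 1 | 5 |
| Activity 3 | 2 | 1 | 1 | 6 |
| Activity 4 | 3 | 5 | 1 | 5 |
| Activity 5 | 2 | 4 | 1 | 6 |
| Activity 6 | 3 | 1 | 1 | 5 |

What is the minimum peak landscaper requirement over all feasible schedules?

7

Early-start (Activity 1@1, Activity 2@1, Activity 3@1, Activity 4@1, Activity 5@1, Activity 6@1) gives peak 18: d1:18  d2:18  d3:9  d4:0  d5:0  d6:0  d7:0.
Shift Activity 3→4, Activity 4→5, Activity 5→3, Activity 6→4.
Schedule Activity 1@1, Activity 2@1, Activity 3@4, Activity 4@5, Activity 5@3, Activity 6@4: d1:7  d2:7  d3:7  d4:6  d5:7  d6:6  d7:5 — peak 7.
Total landscaper-days = 45 over 7 days ⇒ peak ≥ ⌈45/7⌉ = 7, so 7 is optimal.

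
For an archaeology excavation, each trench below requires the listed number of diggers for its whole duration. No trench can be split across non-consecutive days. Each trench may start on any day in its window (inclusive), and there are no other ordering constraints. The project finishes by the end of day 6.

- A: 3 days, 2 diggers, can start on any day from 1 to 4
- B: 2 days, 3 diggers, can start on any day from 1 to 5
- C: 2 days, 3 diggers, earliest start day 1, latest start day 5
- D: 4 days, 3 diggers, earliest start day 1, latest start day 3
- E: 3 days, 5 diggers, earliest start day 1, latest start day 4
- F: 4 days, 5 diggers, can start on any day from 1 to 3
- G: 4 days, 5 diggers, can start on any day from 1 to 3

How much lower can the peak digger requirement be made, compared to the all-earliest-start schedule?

Early-start peak: d1:26  d2:26  d3:20  d4:13  d5:0  d6:0 ⇒ 26.
Leveled (A@1, B@1, C@1, D@1, E@4, F@1, G@3): d1:16  d2:16  d3:15  d4:18  d5:10  d6:10 ⇒ 18.
Reduction 26 − 18 = 8.

8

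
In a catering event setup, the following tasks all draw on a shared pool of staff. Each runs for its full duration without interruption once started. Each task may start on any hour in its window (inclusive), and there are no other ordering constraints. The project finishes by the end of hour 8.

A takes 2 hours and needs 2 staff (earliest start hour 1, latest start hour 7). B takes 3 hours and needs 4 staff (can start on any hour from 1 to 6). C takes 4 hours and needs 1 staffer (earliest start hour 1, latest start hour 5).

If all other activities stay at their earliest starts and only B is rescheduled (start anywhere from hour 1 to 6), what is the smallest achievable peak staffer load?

4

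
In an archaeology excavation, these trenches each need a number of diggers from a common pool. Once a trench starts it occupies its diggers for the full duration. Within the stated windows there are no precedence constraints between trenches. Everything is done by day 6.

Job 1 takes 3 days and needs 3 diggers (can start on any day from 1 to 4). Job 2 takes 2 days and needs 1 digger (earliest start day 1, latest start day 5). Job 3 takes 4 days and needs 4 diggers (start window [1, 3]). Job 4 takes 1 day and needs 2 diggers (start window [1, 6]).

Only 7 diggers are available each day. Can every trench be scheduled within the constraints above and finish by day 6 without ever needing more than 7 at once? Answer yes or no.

Schedule Job 1@1, Job 2@1, Job 3@3, Job 4@1: d1:6  d2:4  d3:7  d4:4  d5:4  d6:4 — peak 7 ≤ 7.

yes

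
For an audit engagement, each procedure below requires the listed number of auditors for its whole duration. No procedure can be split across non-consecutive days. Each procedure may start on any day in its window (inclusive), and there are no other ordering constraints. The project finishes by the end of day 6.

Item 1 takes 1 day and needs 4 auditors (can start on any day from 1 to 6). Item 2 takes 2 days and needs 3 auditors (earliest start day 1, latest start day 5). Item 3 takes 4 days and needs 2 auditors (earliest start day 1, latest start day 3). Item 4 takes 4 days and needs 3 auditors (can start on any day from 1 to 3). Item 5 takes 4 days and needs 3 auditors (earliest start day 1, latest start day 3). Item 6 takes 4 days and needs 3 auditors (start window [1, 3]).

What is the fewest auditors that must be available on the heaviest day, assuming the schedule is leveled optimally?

Early-start (Item 1@1, Item 2@1, Item 3@1, Item 4@1, Item 5@1, Item 6@1) gives peak 18: d1:18  d2:14  d3:11  d4:11  d5:0  d6:0.
Shift Item 4→2, Item 5→2, Item 6→3.
Schedule Item 1@1, Item 2@1, Item 3@1, Item 4@2, Item 5@2, Item 6@3: d1:9  d2:11  d3:11  d4:11  d5:9  d6:3 — peak 11.

11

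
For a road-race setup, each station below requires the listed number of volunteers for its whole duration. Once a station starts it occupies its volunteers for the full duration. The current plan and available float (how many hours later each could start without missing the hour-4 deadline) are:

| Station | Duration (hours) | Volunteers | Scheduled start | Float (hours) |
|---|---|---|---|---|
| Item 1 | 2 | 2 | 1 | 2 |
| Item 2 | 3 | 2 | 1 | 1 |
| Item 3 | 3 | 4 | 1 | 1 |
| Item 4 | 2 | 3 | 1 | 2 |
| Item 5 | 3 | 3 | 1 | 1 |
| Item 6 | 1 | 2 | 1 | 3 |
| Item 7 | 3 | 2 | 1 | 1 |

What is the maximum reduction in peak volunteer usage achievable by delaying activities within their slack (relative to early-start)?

4

Early-start peak: h1:18  h2:16  h3:11  h4:0 ⇒ 18.
Leveled (Item 1@1, Item 2@1, Item 3@1, Item 4@3, Item 5@1, Item 6@1, Item 7@2): h1:13  h2:13  h3:14  h4:5 ⇒ 14.
Reduction 18 − 14 = 4.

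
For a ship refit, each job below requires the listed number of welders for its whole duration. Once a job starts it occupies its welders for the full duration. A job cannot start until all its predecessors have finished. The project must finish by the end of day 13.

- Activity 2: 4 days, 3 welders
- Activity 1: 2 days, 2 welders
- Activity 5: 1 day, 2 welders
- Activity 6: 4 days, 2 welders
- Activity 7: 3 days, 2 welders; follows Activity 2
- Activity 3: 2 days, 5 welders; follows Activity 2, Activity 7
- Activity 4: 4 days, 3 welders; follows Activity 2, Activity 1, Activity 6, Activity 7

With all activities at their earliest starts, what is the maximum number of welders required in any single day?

Early-start schedule: Activity 2@1, Activity 1@1, Activity 5@1, Activity 6@1, Activity 7@5, Activity 3@8, Activity 4@8.
Load per day: day 1: 9, day 2: 7, day 3: 5, day 4: 5, day 5: 2, day 6: 2, day 7: 2, day 8: 8, day 9: 8, day 10: 3, day 11: 3, day 12: 0, day 13: 0.
Peak is 9.

9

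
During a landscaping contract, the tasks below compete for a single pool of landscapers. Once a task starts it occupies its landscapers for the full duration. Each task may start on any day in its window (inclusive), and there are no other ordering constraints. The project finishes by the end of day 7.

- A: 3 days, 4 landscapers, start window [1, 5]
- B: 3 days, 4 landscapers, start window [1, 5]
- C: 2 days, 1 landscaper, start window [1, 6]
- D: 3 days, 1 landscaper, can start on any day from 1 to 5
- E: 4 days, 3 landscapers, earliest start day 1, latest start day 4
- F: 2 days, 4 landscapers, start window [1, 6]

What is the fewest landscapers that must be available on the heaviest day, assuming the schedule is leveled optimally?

8

Early-start (A@1, B@1, C@1, D@1, E@1, F@1) gives peak 17: d1:17  d2:17  d3:12  d4:3  d5:0  d6:0  d7:0.
Shift C→4, D→4, E→4, F→6.
Schedule A@1, B@1, C@4, D@4, E@4, F@6: d1:8  d2:8  d3:8  d4:5  d5:5  d6:8  d7:7 — peak 8.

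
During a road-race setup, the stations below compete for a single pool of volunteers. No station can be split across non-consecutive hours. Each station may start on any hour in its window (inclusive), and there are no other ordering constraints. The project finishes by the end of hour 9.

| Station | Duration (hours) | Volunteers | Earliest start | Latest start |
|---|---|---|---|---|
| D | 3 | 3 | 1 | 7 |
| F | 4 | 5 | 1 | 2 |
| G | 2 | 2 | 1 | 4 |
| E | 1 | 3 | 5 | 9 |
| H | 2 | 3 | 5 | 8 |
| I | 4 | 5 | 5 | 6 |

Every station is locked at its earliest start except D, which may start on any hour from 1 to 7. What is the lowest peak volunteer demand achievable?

11

D@1: h1:10  h2:10  h3:8  h4:5  h5:11  h6:8  h7:5  h8:5  h9:0 → peak 11
D@2: h1:7  h2:10  h3:8  h4:8  h5:11  h6:8  h7:5  h8:5  h9:0 → peak 11
D@3: h1:7  h2:7  h3:8  h4:8  h5:14  h6:8  h7:5  h8:5  h9:0 → peak 14
D@4: h1:7  h2:7  h3:5  h4:8  h5:14  h6:11  h7:5  h8:5  h9:0 → peak 14
D@5: h1:7  h2:7  h3:5  h4:5  h5:14  h6:11  h7:8  h8:5  h9:0 → peak 14
D@6: h1:7  h2:7  h3:5  h4:5  h5:11  h6:11  h7:8  h8:8  h9:0 → peak 11
D@7: h1:7  h2:7  h3:5  h4:5  h5:11  h6:8  h7:8  h8:8  h9:3 → peak 11
Best is D@1, peak 11.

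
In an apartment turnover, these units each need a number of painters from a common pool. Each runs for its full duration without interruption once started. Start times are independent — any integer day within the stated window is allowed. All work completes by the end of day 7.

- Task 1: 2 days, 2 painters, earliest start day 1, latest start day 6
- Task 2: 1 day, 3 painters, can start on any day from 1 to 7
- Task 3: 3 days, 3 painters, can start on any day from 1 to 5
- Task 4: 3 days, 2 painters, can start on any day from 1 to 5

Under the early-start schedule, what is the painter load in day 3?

5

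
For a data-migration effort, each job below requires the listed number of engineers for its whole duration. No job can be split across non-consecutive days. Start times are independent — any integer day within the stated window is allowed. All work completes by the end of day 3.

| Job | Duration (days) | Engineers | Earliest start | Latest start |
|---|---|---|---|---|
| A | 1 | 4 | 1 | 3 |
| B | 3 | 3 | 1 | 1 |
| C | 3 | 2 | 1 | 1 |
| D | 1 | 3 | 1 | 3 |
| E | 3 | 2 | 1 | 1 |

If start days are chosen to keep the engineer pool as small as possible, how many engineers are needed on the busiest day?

11

Early-start (A@1, B@1, C@1, D@1, E@1) gives peak 14: d1:14  d2:7  d3:7.
Shift D→2.
Schedule A@1, B@1, C@1, D@2, E@1: d1:11  d2:10  d3:7 — peak 11.
No arrangement of the 9 feasible schedules does better.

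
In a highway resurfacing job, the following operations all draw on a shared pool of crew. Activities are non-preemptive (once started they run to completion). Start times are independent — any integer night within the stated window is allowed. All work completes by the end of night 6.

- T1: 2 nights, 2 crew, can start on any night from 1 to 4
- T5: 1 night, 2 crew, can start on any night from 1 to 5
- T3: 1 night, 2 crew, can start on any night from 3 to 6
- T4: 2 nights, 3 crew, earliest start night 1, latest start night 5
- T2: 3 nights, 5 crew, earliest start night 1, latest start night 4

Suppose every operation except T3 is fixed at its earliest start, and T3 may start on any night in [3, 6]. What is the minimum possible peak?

T3@3: n1:12  n2:10  n3:7  n4:0  n5:0  n6:0 → peak 12
T3@4: n1:12  n2:10  n3:5  n4:2  n5:0  n6:0 → peak 12
T3@5: n1:12  n2:10  n3:5  n4:0  n5:2  n6:0 → peak 12
T3@6: n1:12  n2:10  n3:5  n4:0  n5:0  n6:2 → peak 12
Best is T3@3, peak 12.

12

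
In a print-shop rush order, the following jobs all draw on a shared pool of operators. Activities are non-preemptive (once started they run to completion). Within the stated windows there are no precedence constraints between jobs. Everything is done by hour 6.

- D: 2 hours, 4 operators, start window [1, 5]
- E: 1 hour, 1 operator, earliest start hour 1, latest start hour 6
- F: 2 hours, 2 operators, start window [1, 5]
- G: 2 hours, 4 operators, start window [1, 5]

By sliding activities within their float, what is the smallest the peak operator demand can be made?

4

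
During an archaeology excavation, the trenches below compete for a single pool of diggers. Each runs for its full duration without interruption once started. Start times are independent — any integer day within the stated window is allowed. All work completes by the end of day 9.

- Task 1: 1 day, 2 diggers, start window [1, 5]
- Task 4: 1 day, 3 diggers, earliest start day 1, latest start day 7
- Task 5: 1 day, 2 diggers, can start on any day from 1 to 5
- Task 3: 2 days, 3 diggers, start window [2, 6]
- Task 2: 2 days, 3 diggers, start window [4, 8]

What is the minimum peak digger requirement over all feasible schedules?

3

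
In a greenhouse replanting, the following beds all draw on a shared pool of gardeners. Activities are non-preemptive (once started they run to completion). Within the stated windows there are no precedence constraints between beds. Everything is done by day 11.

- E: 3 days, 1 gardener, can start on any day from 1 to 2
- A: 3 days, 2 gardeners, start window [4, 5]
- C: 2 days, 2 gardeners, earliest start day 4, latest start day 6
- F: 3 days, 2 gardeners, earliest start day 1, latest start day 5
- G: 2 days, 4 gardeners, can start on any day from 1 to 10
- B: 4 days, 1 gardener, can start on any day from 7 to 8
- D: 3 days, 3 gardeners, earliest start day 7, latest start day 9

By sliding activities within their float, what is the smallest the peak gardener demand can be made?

5

Early-start (E@1, A@4, C@4, F@1, G@1, B@7, D@7) gives peak 7: d1:7  d2:7  d3:3  d4:4  d5:4  d6:2  d7:4  d8:4  d9:4  d10:1  d11:0.
Shift G→7, D→9.
Schedule E@1, A@4, C@4, F@1, G@7, B@7, D@9: d1:3  d2:3  d3:3  d4:4  d5:4  d6:2  d7:5  d8:5  d9:4  d10:4  d11:3 — peak 5.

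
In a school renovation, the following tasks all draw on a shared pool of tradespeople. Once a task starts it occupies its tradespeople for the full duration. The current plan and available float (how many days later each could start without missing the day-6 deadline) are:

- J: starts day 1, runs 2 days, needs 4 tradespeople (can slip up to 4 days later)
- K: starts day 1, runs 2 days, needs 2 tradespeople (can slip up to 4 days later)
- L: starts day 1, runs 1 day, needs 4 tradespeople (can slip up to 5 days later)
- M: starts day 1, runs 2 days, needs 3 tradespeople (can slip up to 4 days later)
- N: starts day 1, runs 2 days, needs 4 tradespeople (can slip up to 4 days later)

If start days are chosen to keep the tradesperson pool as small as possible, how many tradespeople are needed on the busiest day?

7

Early-start (J@1, K@1, L@1, M@1, N@1) gives peak 17: d1:17  d2:13  d3:0  d4:0  d5:0  d6:0.
Shift L→3, M→3, N→4.
Schedule J@1, K@1, L@3, M@3, N@4: d1:6  d2:6  d3:7  d4:7  d5:4  d6:0 — peak 7.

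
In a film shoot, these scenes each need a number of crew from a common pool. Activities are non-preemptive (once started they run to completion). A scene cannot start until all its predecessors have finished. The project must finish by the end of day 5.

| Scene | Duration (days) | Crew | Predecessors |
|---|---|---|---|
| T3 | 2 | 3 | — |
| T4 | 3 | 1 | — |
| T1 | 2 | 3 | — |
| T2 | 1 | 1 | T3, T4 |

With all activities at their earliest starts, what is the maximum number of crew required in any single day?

Early-start schedule: T3@1, T4@1, T1@1, T2@4.
Load per day: day 1: 7, day 2: 7, day 3: 1, day 4: 1, day 5: 0.
Peak is 7.

7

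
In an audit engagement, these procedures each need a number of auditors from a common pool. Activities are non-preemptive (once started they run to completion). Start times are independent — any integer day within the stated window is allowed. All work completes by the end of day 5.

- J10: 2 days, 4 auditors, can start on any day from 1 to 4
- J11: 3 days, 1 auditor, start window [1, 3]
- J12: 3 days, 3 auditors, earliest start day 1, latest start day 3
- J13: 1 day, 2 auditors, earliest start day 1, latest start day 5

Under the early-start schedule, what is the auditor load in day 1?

At early start, day 1 has: J10, J11, J12, J13.
Demand: 4 + 1 + 3 + 2 = 10.

10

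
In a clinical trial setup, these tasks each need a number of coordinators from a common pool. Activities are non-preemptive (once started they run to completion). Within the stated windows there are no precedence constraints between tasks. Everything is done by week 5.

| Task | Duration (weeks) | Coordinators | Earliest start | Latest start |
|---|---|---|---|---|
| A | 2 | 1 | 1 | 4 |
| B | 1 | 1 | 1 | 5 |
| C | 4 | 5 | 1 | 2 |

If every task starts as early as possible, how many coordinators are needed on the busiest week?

Early-start schedule: A@1, B@1, C@1.
Load per week: week 1: 7, week 2: 6, week 3: 5, week 4: 5, week 5: 0.
Peak is 7.

7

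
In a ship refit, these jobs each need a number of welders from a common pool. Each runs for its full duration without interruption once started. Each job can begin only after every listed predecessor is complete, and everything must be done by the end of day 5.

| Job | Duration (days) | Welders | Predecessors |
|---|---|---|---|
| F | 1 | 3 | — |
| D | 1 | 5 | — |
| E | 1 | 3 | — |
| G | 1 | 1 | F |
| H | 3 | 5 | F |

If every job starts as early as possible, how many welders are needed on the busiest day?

11

Early-start schedule: F@1, D@1, E@1, G@2, H@2.
Load per day: day 1: 11, day 2: 6, day 3: 5, day 4: 5, day 5: 0.
Peak is 11.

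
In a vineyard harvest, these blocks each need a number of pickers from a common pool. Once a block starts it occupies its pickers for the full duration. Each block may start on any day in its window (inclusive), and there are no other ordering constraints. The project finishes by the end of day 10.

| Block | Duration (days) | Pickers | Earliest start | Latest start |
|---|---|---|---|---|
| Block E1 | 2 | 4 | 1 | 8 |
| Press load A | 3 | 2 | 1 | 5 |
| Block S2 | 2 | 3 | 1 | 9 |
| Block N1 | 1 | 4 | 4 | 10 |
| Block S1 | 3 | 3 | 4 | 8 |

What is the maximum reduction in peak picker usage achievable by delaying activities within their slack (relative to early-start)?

4

Early-start peak: d1:9  d2:9  d3:2  d4:7  d5:3  d6:3  d7:0  d8:0  d9:0  d10:0 ⇒ 9.
Leveled (Block E1@1, Press load A@3, Block S2@3, Block N1@6, Block S1@7): d1:4  d2:4  d3:5  d4:5  d5:2  d6:4  d7:3  d8:3  d9:3  d10:0 ⇒ 5.
Reduction 9 − 5 = 4.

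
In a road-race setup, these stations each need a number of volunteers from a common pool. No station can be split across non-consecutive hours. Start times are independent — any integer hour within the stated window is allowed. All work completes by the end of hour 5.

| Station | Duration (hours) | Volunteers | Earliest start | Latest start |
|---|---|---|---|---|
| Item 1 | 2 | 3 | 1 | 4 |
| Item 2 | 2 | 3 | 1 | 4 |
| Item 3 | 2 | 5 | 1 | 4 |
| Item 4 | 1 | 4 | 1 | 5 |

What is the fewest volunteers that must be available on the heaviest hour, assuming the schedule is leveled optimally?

Early-start (Item 1@1, Item 2@1, Item 3@1, Item 4@1) gives peak 15: h1:15  h2:11  h3:0  h4:0  h5:0.
Shift Item 3→3, Item 4→5.
Schedule Item 1@1, Item 2@1, Item 3@3, Item 4@5: h1:6  h2:6  h3:5  h4:5  h5:4 — peak 6.
Total volunteer-hours = 26 over 5 hours ⇒ peak ≥ ⌈26/5⌉ = 6, so 6 is optimal.

6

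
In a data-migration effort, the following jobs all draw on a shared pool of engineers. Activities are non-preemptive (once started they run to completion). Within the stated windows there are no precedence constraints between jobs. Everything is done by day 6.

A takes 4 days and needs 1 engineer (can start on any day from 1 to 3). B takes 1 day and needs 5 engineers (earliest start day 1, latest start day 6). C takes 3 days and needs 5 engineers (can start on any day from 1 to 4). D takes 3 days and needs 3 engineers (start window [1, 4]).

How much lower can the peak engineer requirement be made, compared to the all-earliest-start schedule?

6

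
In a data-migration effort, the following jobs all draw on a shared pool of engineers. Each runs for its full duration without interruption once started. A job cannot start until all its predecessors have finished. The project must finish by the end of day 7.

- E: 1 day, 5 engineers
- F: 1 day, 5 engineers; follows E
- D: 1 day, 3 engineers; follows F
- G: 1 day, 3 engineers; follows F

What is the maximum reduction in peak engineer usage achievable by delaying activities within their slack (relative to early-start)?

1

Early-start peak: d1:5  d2:5  d3:6  d4:0  d5:0  d6:0  d7:0 ⇒ 6.
Leveled (E@1, F@2, D@3, G@4): d1:5  d2:5  d3:3  d4:3  d5:0  d6:0  d7:0 ⇒ 5.
Reduction 6 − 5 = 1.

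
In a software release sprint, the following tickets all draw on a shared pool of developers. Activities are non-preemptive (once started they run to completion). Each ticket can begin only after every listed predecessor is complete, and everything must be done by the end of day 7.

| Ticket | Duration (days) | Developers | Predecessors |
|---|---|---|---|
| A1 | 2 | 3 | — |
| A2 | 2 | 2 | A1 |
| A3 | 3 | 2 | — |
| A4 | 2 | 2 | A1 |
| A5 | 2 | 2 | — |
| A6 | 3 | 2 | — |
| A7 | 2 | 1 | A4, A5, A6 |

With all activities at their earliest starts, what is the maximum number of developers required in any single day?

9

Early-start schedule: A1@1, A2@3, A3@1, A4@3, A5@1, A6@1, A7@5.
Load per day: day 1: 9, day 2: 9, day 3: 8, day 4: 4, day 5: 1, day 6: 1, day 7: 0.
Peak is 9.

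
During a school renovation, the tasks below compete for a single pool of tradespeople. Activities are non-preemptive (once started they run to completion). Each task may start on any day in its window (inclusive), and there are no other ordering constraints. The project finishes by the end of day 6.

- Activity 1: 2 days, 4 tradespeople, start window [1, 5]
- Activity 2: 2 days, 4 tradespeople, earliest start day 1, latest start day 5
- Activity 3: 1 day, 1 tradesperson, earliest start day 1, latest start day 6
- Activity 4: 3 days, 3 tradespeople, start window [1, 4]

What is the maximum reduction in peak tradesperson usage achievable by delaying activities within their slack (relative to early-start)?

5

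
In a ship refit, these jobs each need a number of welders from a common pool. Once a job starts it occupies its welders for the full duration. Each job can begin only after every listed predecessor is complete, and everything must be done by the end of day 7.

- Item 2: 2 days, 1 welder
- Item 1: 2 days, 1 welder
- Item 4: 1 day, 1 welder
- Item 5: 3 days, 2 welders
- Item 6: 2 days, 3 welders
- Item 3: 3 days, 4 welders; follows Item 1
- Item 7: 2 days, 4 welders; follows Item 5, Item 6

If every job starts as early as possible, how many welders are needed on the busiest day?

8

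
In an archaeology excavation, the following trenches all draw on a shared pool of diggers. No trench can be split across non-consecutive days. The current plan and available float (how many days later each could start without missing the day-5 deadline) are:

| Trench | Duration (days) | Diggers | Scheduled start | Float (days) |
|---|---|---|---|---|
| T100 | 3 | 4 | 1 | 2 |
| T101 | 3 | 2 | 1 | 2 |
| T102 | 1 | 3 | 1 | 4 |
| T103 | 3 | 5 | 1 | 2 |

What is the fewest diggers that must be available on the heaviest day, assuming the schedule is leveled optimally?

Early-start (T100@1, T101@1, T102@1, T103@1) gives peak 14: d1:14  d2:11  d3:11  d4:0  d5:0.
Shift T103→2.
Schedule T100@1, T101@1, T102@1, T103@2: d1:9  d2:11  d3:11  d4:5  d5:0 — peak 11.

11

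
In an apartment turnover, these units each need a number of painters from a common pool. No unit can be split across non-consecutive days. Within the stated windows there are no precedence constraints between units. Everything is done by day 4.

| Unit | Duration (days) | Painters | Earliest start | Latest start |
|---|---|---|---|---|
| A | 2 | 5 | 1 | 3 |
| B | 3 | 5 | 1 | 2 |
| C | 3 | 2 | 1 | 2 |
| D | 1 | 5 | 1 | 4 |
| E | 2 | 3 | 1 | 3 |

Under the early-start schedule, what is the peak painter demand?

Early-start schedule: A@1, B@1, C@1, D@1, E@1.
Load per day: day 1: 20, day 2: 15, day 3: 7, day 4: 0.
Peak is 20.

20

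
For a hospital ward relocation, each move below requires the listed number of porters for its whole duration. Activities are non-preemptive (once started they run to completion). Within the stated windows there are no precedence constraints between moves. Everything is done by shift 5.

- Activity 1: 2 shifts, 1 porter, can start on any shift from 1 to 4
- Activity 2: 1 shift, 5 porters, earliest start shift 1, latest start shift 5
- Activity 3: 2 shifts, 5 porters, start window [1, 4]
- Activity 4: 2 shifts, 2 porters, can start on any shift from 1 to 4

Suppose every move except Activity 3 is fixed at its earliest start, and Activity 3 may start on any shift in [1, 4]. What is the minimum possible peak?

8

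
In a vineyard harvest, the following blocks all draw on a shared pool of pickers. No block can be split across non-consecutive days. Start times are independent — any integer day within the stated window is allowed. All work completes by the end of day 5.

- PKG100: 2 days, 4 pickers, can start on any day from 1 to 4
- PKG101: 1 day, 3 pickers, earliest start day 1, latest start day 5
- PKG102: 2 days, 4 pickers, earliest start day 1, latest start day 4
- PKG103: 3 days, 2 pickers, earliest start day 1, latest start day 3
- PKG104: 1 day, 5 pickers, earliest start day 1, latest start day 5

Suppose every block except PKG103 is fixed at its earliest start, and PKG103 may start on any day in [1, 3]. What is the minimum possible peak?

16

PKG103@1: d1:18  d2:10  d3:2  d4:0  d5:0 → peak 18
PKG103@2: d1:16  d2:10  d3:2  d4:2  d5:0 → peak 16
PKG103@3: d1:16  d2:8  d3:2  d4:2  d5:2 → peak 16
Best is PKG103@2, peak 16.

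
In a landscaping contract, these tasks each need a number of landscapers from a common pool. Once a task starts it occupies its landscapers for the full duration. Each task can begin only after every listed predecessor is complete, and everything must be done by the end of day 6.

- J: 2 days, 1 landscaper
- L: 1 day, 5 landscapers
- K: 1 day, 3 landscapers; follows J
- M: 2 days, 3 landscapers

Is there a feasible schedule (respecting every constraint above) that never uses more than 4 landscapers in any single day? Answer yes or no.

The minimum achievable peak is 5; 4 < 5, so no feasible schedule stays within the cap.

no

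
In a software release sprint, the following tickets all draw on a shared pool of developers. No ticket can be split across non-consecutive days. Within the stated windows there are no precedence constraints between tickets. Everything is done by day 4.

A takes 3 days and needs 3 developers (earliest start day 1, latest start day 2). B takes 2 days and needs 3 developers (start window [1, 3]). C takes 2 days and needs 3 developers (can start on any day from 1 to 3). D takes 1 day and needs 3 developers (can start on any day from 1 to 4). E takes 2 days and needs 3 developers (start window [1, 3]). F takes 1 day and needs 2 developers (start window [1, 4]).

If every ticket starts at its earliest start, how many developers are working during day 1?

17

At early start, day 1 has: A, B, C, D, E, F.
Demand: 3 + 3 + 3 + 3 + 3 + 2 = 17.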